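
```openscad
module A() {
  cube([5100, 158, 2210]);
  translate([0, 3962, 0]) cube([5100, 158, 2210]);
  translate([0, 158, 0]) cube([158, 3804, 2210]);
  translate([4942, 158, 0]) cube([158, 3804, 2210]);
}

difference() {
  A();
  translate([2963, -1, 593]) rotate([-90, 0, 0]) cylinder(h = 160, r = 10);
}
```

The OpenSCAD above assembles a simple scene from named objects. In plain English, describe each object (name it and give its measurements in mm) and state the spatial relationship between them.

A is the wall frame of a small rectangular building: four walls, each 2210 mm tall and 158 mm thick, enclosing a footprint 5100 mm (x) by 4120 mm (y) outside-to-outside, with no floor or roof. The front and back walls (the −y and +y sides) span the full width; the two side walls fit between them.

The house frame has a circular hole of radius 10 mm through its front wall, centred at (x = 2963, z = 593).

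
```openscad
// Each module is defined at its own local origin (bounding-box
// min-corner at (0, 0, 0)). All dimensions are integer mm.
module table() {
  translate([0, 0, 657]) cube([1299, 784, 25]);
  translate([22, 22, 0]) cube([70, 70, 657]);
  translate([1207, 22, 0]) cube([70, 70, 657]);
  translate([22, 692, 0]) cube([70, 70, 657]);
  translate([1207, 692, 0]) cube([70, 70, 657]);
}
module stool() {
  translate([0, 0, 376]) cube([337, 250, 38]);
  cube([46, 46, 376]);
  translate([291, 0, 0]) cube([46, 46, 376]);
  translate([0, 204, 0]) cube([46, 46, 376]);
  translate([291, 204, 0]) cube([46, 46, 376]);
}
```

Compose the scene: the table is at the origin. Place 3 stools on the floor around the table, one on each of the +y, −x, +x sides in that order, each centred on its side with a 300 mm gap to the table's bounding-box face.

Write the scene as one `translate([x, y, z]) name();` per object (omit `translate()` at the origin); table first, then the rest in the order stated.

table();
translate([481, 1084, 0]) stool();
translate([-637, 267, 0]) stool();
translate([1599, 267, 0]) stool();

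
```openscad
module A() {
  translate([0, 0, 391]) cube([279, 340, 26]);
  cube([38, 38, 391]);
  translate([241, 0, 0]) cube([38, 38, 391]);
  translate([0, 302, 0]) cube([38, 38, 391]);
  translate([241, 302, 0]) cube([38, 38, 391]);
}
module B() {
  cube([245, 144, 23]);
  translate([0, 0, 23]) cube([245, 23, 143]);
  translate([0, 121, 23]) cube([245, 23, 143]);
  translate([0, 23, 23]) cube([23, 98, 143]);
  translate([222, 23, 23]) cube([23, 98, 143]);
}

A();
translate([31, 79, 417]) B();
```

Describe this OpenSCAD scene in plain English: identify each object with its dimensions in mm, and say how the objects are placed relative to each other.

A is a simple wooden stool: a rectangular seat 279 mm (x) by 340 mm (y), 26 mm thick, top face at z = 417 mm, on four square legs, each 38×38 mm in cross-section. The legs rest on z = 0, each flush with a corner of the seat.

B is an open storage box with external size 245×144×166 mm and wall thickness 23 mm (the base is also 23 mm thick). The base covers the whole footprint; the four walls stand on the base, with the y-facing walls full-width and the x-facing walls fitting between their inner faces.

The open box is on top of the stool.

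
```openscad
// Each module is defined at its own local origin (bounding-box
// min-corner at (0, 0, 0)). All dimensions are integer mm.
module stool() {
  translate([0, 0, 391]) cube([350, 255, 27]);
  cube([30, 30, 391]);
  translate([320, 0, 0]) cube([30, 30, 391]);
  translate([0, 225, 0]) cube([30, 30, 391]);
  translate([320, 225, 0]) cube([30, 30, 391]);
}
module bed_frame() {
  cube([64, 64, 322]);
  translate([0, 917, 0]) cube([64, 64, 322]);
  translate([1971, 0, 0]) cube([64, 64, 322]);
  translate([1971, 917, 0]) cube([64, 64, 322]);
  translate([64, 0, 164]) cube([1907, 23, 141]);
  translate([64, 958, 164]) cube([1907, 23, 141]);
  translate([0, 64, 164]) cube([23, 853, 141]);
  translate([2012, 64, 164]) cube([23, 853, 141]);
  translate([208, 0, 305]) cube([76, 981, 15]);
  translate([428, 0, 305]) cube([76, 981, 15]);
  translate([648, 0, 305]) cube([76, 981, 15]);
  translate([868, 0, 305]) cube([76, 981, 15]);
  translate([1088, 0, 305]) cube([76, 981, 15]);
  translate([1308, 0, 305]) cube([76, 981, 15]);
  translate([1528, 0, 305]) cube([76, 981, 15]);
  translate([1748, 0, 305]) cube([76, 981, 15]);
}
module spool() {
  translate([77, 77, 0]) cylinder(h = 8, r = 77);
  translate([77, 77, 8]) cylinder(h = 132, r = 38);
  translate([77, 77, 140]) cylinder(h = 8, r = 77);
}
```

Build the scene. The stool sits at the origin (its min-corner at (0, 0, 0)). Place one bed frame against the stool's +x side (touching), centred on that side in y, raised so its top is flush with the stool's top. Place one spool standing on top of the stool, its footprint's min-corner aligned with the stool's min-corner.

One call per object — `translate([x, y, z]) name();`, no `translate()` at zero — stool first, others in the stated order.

stool();
translate([350, -363, 96]) bed_frame();
translate([0, 0, 418]) spool();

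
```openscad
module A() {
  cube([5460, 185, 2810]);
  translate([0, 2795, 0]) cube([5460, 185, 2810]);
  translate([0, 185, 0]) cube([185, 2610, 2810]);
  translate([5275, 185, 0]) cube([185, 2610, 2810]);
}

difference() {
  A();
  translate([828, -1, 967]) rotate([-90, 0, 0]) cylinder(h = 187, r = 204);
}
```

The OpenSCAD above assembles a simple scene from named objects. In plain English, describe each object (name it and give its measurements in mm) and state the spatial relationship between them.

A is a box-shaped house frame (walls only): outside footprint 5460×2980 mm, wall height 2810 mm, wall thickness 185 mm. The two y-facing walls run the full x-width; the two x-facing walls fit between the inner faces of the y-facing walls.

The house frame has a circular hole of radius 204 mm through its front wall, centred at (x = 828, z = 967).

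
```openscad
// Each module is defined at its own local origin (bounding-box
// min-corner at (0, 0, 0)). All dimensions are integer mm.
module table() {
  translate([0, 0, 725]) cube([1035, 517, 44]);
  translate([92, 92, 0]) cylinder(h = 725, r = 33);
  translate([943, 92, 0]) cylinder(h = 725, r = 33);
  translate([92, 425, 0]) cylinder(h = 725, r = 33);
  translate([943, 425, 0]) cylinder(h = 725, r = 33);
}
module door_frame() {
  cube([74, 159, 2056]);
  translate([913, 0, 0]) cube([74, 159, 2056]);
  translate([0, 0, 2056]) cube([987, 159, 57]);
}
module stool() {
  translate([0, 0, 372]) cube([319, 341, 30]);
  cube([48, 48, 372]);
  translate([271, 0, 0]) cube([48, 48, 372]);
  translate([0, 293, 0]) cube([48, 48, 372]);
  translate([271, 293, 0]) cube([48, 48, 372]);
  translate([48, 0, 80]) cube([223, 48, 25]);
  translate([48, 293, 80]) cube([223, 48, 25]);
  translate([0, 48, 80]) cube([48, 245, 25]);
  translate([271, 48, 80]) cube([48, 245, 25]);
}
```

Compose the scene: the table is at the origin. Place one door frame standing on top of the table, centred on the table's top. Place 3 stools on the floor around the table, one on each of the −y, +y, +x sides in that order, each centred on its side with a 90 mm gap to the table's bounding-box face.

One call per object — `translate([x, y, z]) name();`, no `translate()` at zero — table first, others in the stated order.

table();
translate([24, 179, 769]) door_frame();
translate([358, -431, 0]) stool();
translate([358, 607, 0]) stool();
translate([1125, 88, 0]) stool();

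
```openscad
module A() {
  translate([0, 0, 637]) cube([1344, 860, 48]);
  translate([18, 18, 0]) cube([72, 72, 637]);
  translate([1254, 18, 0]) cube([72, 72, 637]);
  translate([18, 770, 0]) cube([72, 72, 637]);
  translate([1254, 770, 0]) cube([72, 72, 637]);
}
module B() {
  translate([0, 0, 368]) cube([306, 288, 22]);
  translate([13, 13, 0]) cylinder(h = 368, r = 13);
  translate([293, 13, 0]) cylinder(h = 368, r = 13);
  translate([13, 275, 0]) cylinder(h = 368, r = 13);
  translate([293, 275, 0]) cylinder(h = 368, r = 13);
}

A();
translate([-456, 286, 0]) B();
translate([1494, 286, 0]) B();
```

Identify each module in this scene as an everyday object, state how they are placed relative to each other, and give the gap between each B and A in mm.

A is a table. B is a stool. Two stools sit around the table at the −x, +x sides. The gap between each stool and the table is 150 mm.

Each stool's nearest face is 150 mm from the table's bounding box.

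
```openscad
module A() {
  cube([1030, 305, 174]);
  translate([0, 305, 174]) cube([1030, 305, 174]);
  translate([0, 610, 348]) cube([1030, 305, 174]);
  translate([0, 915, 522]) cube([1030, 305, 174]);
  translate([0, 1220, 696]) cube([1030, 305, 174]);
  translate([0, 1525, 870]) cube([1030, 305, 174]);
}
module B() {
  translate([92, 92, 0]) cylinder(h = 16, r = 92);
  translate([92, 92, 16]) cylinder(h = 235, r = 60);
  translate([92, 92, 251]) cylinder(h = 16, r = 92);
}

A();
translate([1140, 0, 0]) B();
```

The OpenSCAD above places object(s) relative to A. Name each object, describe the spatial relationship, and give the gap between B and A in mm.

A is a staircase. B is a spool. The spool is on the floor beside the staircase on its +x side. The gap between the spool and the staircase is 110 mm.

The spool's nearest face is 110 mm from the staircase's +x face.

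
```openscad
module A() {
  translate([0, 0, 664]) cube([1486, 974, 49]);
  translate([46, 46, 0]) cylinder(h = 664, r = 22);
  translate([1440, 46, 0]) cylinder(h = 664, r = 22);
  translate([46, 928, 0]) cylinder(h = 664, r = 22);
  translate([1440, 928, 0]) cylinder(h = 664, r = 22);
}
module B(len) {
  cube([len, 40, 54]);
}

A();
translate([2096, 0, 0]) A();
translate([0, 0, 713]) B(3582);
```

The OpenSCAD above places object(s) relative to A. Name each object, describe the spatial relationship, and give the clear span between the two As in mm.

Second table starts at x = 2096; first ends at x = 1486; clear span = 2096 − 1486 = 610 mm.

A is a table. B is a beam. A beam spans the tops of two tables. The clear span between the two tables is 610 mm.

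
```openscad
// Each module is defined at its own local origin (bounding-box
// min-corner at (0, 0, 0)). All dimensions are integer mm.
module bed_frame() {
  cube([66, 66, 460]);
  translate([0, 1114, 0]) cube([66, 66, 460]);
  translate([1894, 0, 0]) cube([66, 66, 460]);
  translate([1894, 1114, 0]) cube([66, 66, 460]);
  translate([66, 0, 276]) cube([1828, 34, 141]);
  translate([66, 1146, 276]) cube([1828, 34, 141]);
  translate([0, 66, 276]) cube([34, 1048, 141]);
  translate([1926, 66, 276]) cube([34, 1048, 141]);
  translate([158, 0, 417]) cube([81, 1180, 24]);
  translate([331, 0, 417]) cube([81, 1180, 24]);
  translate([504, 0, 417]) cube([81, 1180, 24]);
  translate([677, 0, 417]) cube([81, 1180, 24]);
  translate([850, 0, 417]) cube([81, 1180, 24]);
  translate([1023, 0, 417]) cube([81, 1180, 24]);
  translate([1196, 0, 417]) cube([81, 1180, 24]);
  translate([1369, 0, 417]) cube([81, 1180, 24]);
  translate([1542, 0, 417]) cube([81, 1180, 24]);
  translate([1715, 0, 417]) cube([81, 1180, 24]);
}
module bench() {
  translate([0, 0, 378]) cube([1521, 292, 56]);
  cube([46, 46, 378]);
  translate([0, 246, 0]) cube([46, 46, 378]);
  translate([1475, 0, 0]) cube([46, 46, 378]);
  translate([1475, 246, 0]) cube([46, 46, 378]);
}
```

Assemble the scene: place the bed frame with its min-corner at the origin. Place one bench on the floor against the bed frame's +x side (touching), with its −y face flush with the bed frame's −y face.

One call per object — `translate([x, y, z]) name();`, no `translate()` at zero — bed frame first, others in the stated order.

bed_frame();
translate([1960, 0, 0]) bench();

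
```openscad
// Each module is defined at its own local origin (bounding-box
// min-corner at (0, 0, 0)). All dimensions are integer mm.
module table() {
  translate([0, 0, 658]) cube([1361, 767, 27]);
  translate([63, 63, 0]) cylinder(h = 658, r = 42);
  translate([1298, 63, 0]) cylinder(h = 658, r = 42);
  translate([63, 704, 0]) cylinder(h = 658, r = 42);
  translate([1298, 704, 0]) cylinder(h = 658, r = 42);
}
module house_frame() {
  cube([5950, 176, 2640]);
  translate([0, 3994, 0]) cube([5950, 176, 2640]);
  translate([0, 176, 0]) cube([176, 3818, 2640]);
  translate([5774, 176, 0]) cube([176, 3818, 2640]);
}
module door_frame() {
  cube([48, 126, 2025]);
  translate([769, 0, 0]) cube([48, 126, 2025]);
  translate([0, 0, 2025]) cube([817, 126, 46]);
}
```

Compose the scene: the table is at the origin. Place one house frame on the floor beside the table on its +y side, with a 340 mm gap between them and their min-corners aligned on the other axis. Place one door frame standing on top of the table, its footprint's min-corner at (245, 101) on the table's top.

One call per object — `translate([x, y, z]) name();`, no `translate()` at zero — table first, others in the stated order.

table();
translate([0, 1107, 0]) house_frame();
translate([245, 101, 685]) door_frame();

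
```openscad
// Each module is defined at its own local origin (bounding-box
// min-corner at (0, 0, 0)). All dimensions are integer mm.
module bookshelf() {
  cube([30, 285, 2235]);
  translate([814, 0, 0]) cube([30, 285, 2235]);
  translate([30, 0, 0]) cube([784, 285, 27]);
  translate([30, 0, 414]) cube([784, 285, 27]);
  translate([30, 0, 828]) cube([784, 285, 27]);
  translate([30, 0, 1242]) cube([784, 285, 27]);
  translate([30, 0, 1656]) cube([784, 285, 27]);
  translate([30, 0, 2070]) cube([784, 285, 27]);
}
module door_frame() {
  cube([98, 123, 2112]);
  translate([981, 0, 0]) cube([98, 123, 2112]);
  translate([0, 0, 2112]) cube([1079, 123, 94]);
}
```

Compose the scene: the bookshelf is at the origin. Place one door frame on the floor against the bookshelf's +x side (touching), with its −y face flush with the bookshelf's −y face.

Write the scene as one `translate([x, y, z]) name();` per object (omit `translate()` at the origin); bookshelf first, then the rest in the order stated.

bookshelf();
translate([844, 0, 0]) door_frame();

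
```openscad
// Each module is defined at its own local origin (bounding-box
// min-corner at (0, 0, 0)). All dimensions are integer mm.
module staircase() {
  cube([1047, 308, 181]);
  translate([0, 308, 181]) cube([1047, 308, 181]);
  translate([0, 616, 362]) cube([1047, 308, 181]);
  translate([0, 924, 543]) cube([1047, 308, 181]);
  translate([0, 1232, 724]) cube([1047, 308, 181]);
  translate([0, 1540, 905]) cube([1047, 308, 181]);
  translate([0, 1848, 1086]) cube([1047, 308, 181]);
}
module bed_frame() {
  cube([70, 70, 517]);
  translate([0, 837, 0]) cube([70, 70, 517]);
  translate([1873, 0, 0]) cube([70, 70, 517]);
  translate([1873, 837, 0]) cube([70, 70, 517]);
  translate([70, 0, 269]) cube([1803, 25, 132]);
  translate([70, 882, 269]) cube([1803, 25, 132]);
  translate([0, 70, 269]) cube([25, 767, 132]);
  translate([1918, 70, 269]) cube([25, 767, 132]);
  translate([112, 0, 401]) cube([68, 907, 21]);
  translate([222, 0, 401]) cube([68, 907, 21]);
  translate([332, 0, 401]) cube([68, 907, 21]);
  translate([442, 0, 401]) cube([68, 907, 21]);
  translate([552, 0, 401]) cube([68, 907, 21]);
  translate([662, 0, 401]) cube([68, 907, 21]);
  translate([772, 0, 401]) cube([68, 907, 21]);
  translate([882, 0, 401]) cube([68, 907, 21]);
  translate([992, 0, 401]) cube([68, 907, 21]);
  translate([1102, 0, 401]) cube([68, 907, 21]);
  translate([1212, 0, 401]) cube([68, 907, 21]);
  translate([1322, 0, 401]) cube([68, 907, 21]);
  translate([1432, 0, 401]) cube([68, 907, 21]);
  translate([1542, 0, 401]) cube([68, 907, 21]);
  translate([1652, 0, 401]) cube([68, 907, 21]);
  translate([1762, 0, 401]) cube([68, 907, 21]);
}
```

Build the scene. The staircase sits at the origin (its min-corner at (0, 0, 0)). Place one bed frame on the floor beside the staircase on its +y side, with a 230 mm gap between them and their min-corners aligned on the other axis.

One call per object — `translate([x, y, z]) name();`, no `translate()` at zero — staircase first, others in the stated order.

staircase();
translate([0, 2386, 0]) bed_frame();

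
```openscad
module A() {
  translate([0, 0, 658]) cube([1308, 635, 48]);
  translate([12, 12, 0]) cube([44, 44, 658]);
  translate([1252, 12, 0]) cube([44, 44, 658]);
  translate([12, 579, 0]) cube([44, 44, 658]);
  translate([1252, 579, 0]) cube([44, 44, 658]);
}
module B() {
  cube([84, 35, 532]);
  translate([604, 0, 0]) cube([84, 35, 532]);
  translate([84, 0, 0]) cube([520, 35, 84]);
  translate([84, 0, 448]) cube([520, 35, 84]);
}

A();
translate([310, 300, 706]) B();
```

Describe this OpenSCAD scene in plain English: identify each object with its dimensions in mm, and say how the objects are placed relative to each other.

A is a table: top 1308 mm (x) × 635 mm (y), 48 mm thick, upper face at z = 706 mm, on four 44×44 mm square legs, each inset 12 mm from the nearest pair of top edges, running from z = 0 to the bottom of the top.

B is a picture frame with a 520×364 mm rectangular opening (x by z) and a uniform 84 mm border on every side. Frame depth is 35 mm along y. It is built from two vertical stiles running the full outside height and two horizontal rails spanning the gap between the stiles.

The picture frame is on top of the table, centred.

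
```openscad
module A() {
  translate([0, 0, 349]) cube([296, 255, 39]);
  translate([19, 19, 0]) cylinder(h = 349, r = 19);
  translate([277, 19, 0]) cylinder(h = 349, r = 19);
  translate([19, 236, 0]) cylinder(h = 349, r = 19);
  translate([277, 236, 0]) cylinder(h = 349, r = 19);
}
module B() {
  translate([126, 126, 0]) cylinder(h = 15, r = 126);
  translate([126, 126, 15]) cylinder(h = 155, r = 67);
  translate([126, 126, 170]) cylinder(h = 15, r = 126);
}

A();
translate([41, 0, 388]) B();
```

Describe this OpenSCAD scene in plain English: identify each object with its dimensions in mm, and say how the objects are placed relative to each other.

A is a four-legged stool. The seat is 296×255 mm, 39 mm thick, top at z = 388 mm. It stands on four round legs, each 38 mm in diameter, from z = 0 to the seat underside, each leg's axis is inset half a diameter from the nearest pair of seat edges (so the leg's bounding box is flush with the corner).

B is a spool: two coaxial disc flanges of radius 126 mm and thickness 15 mm, joined by a core cylinder of radius 67 mm and height 155 mm. The lower flange rests on z = 0 and the three cylinders share a vertical axis.

The spool is on top of the stool.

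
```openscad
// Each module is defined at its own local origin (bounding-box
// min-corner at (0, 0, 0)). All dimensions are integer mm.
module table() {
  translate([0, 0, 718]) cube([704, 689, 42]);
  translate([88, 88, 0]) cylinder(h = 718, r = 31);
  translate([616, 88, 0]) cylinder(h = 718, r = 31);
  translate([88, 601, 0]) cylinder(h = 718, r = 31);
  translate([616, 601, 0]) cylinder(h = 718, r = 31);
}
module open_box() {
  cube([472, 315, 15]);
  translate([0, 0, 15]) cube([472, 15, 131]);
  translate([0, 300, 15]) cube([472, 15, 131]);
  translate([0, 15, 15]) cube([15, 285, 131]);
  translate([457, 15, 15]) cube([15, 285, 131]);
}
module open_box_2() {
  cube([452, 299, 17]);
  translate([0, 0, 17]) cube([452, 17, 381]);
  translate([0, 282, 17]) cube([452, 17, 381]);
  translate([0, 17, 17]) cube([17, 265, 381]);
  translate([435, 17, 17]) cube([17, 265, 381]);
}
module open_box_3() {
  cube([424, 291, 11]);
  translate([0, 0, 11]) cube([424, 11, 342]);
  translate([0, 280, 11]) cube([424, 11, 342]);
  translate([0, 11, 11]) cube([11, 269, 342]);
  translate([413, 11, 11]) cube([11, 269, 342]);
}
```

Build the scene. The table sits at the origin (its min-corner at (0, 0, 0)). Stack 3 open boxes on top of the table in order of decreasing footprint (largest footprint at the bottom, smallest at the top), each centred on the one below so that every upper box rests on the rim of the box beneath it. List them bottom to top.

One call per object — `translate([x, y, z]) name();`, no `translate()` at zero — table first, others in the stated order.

table();
translate([116, 187, 760]) open_box();
translate([126, 195, 906]) open_box_2();
translate([140, 199, 1304]) open_box_3();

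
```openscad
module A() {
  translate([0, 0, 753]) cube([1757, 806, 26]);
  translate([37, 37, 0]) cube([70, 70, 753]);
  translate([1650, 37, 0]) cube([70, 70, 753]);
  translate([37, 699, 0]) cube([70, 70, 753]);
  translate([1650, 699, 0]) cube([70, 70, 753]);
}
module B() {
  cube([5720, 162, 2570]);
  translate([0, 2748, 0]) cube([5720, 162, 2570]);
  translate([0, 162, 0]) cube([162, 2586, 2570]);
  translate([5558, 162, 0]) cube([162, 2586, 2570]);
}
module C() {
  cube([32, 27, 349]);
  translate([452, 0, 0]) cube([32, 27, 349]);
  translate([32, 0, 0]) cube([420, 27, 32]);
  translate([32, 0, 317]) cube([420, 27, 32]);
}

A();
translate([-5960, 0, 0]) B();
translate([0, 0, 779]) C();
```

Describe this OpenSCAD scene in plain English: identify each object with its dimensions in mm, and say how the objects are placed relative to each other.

A is a table: top 1757 mm (x) × 806 mm (y), 26 mm thick, upper face at z = 779 mm, on four 70×70 mm square legs, each inset 37 mm from the nearest pair of top edges, running from z = 0 to the bottom of the top.

B is the wall frame of a small rectangular building: four walls, each 2570 mm tall and 162 mm thick, enclosing a footprint 5720 mm (x) by 2910 mm (y) outside-to-outside, with no floor or roof. The front and back walls (the −y and +y sides) span the full width; the two side walls fit between them.

C is a rectangular picture frame lying in the x–z plane (depth along y). The opening is 420 mm wide (x) by 285 mm tall (z), surrounded by a border 32 mm wide on all four sides. The frame is 27 mm deep and is made of two full-height vertical stiles with two horizontal rails fitted between them.

The house frame is on the floor beside the table on its −x side. The picture frame is on top of the table.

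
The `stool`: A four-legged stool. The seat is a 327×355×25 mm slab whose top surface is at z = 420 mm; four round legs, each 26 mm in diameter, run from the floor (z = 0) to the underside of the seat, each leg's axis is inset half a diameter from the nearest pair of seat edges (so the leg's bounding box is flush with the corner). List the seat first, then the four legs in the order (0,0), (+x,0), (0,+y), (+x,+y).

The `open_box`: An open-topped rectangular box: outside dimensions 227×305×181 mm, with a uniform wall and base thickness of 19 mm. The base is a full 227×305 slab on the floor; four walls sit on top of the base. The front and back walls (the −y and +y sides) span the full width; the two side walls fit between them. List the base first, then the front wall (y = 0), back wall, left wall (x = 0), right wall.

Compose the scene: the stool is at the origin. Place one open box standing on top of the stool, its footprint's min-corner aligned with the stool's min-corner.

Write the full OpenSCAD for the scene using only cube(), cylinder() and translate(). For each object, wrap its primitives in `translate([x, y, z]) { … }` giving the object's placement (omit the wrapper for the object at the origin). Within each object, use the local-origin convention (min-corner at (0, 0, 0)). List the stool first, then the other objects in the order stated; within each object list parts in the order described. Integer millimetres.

translate([0, 0, 395]) cube([327, 355, 25]);
translate([13, 13, 0]) cylinder(h = 395, r = 13);
translate([314, 13, 0]) cylinder(h = 395, r = 13);
translate([13, 342, 0]) cylinder(h = 395, r = 13);
translate([314, 342, 0]) cylinder(h = 395, r = 13);
translate([0, 0, 420]) {
  cube([227, 305, 19]);
  translate([0, 0, 19]) cube([227, 19, 162]);
  translate([0, 286, 19]) cube([227, 19, 162]);
  translate([0, 19, 19]) cube([19, 267, 162]);
  translate([208, 19, 19]) cube([19, 267, 162]);
}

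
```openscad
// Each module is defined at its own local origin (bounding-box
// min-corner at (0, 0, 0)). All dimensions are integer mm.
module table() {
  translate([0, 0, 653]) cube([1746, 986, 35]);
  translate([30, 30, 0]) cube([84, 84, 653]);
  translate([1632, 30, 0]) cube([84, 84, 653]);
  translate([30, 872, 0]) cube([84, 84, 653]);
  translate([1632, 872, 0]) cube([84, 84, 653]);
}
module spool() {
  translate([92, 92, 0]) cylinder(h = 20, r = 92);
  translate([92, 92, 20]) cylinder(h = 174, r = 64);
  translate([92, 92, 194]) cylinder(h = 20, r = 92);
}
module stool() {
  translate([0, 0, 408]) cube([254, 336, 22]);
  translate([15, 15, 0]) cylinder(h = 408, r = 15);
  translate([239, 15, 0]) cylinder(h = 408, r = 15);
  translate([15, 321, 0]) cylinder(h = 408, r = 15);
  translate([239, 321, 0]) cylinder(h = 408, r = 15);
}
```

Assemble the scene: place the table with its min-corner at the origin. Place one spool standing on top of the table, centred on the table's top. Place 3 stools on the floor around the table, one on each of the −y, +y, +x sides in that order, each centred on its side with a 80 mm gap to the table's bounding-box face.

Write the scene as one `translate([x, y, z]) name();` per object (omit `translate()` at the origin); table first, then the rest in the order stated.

table();
translate([781, 401, 688]) spool();
translate([746, -416, 0]) stool();
translate([746, 1066, 0]) stool();
translate([1826, 325, 0]) stool();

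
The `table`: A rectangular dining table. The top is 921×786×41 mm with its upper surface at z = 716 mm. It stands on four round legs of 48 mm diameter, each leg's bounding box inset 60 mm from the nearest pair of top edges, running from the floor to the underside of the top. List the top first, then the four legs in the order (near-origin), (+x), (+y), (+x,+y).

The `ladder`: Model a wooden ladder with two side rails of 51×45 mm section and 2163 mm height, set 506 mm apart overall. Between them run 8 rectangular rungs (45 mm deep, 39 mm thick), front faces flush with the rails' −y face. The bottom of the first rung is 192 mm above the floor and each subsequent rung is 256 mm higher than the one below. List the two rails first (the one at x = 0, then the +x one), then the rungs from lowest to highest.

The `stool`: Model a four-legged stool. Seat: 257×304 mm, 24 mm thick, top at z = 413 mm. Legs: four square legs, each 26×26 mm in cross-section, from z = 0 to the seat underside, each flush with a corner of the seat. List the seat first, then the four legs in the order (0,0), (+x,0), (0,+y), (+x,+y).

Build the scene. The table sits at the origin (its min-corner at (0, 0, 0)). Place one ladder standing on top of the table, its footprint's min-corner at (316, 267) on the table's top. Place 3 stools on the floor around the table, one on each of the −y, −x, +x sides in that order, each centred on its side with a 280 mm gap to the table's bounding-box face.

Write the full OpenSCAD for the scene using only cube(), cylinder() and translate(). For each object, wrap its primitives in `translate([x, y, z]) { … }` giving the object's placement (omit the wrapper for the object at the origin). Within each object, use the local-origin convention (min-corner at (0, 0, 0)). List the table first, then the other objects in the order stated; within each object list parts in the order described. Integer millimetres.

translate([0, 0, 675]) cube([921, 786, 41]);
translate([84, 84, 0]) cylinder(h = 675, r = 24);
translate([837, 84, 0]) cylinder(h = 675, r = 24);
translate([84, 702, 0]) cylinder(h = 675, r = 24);
translate([837, 702, 0]) cylinder(h = 675, r = 24);
translate([316, 267, 716]) {
  cube([51, 45, 2163]);
  translate([455, 0, 0]) cube([51, 45, 2163]);
  translate([51, 0, 192]) cube([404, 45, 39]);
  translate([51, 0, 448]) cube([404, 45, 39]);
  translate([51, 0, 704]) cube([404, 45, 39]);
  translate([51, 0, 960]) cube([404, 45, 39]);
  translate([51, 0, 1216]) cube([404, 45, 39]);
  translate([51, 0, 1472]) cube([404, 45, 39]);
  translate([51, 0, 1728]) cube([404, 45, 39]);
  translate([51, 0, 1984]) cube([404, 45, 39]);
}
translate([332, -584, 0]) {
  translate([0, 0, 389]) cube([257, 304, 24]);
  cube([26, 26, 389]);
  translate([231, 0, 0]) cube([26, 26, 389]);
  translate([0, 278, 0]) cube([26, 26, 389]);
  translate([231, 278, 0]) cube([26, 26, 389]);
}
translate([-537, 241, 0]) {
  translate([0, 0, 389]) cube([257, 304, 24]);
  cube([26, 26, 389]);
  translate([231, 0, 0]) cube([26, 26, 389]);
  translate([0, 278, 0]) cube([26, 26, 389]);
  translate([231, 278, 0]) cube([26, 26, 389]);
}
translate([1201, 241, 0]) {
  translate([0, 0, 389]) cube([257, 304, 24]);
  cube([26, 26, 389]);
  translate([231, 0, 0]) cube([26, 26, 389]);
  translate([0, 278, 0]) cube([26, 26, 389]);
  translate([231, 278, 0]) cube([26, 26, 389]);
}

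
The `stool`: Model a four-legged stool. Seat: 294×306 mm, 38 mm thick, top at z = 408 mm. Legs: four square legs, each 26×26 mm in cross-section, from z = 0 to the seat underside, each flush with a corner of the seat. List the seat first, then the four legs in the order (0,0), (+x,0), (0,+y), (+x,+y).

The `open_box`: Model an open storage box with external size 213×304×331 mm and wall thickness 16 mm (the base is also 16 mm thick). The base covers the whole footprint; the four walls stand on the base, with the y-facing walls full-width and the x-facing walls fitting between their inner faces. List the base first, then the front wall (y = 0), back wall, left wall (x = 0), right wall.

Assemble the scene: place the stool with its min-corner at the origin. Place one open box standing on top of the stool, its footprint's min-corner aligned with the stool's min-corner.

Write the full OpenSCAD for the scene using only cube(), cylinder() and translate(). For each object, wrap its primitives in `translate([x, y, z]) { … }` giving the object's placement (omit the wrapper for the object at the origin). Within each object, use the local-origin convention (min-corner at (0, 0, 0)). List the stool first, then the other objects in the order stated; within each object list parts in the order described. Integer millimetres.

translate([0, 0, 370]) cube([294, 306, 38]);
cube([26, 26, 370]);
translate([268, 0, 0]) cube([26, 26, 370]);
translate([0, 280, 0]) cube([26, 26, 370]);
translate([268, 280, 0]) cube([26, 26, 370]);
translate([0, 0, 408]) {
  cube([213, 304, 16]);
  translate([0, 0, 16]) cube([213, 16, 315]);
  translate([0, 288, 16]) cube([213, 16, 315]);
  translate([0, 16, 16]) cube([16, 272, 315]);
  translate([197, 16, 16]) cube([16, 272, 315]);
}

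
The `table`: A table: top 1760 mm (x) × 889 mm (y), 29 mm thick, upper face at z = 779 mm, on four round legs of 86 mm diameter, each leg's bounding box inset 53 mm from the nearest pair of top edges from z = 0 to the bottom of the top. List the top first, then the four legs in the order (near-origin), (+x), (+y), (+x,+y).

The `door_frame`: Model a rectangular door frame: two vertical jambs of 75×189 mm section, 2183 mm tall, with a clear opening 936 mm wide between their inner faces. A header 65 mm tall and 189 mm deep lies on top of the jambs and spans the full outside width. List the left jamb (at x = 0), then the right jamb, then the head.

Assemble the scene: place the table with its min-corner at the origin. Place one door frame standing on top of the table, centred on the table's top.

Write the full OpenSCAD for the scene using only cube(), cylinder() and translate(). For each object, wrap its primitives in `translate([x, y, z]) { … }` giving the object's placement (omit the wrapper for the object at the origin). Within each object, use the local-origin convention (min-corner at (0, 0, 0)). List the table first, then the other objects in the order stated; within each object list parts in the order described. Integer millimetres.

translate([0, 0, 750]) cube([1760, 889, 29]);
translate([96, 96, 0]) cylinder(h = 750, r = 43);
translate([1664, 96, 0]) cylinder(h = 750, r = 43);
translate([96, 793, 0]) cylinder(h = 750, r = 43);
translate([1664, 793, 0]) cylinder(h = 750, r = 43);
translate([337, 350, 779]) {
  cube([75, 189, 2183]);
  translate([1011, 0, 0]) cube([75, 189, 2183]);
  translate([0, 0, 2183]) cube([1086, 189, 65]);
}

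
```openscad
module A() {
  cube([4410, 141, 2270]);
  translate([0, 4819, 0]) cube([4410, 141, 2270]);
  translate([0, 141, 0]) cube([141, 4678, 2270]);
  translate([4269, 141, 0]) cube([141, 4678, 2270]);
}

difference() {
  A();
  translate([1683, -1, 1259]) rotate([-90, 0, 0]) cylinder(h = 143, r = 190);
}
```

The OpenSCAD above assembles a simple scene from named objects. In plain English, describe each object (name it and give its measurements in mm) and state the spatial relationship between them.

A is the wall frame of a small rectangular building: four walls, each 2270 mm tall and 141 mm thick, enclosing a footprint 4410 mm (x) by 4960 mm (y) outside-to-outside, with no floor or roof. The front and back walls (the −y and +y sides) span the full width; the two side walls fit between them.

The house frame has a circular hole of radius 190 mm through its front wall, centred at (x = 1683, z = 1259).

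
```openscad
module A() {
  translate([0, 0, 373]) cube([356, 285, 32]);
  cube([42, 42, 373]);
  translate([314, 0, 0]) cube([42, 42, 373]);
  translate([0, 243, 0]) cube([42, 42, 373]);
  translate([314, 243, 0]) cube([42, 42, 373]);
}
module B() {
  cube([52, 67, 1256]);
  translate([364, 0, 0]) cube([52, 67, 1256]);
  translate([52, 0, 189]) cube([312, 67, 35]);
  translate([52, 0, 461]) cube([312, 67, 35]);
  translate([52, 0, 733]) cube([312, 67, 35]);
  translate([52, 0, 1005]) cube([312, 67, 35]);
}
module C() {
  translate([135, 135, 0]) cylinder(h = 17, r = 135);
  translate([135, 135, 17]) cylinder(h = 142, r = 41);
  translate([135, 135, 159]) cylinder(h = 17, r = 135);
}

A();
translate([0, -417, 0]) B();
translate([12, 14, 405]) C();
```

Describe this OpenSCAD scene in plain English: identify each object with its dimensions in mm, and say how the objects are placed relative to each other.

A is a simple wooden stool: a rectangular seat 356 mm (x) by 285 mm (y), 32 mm thick, top face at z = 405 mm, on four square legs, each 42×42 mm in cross-section. The legs rest on z = 0, each flush with a corner of the seat.

B is a straight ladder. Two 52×67 mm vertical rails, 1256 mm tall, stand 416 mm apart (outside-to-outside) with their front faces coplanar on the −y side. 4 rungs, each 67 mm deep and 35 mm tall, span between the inner faces of the rails, front faces flush with the rails. The lowest rung's underside is at z = 189 mm and rungs are spaced 272 mm apart (underside to underside).

C is a spool: two coaxial disc flanges of radius 135 mm and thickness 17 mm, joined by a core cylinder of radius 41 mm and height 142 mm. The lower flange rests on z = 0 and the three cylinders share a vertical axis.

The ladder is on the floor beside the stool on its −y side. The spool is on top of the stool.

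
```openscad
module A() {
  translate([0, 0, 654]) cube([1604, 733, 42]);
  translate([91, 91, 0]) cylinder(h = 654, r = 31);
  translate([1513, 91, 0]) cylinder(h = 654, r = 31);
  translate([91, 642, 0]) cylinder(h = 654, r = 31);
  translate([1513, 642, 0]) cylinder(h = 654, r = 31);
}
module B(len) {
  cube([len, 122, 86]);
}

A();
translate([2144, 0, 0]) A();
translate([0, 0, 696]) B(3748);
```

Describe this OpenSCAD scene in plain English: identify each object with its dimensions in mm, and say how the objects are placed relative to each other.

A is a table: top 1604 mm (x) × 733 mm (y), 42 mm thick, upper face at z = 696 mm, on four round legs of 62 mm diameter, each leg's bounding box inset 60 mm from the nearest pair of top edges, running from z = 0 to the bottom of the top.

B is a rectangular beam 3748 mm long (x), 122 mm deep (y), 86 mm thick (z).

The beam spans the tops of two tables placed 540 mm apart, resting at z = 696 mm.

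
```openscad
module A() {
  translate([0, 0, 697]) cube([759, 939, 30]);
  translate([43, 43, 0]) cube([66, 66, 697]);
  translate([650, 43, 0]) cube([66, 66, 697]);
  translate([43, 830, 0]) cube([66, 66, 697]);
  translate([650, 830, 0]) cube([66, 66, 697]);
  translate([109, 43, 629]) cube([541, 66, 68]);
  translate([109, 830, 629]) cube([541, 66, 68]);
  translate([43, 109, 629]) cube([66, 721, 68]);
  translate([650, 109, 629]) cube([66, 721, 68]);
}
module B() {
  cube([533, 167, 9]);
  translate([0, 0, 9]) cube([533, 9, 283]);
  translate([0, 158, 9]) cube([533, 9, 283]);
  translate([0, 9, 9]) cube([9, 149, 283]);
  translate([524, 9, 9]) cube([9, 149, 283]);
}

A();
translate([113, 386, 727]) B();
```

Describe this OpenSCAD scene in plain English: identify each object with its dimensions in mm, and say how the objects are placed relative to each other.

A is a rectangular dining table. The top is 759×939×30 mm with its upper surface at z = 727 mm. It stands on four 66×66 mm square legs, each inset 43 mm from the nearest pair of top edges, running from the floor to the underside of the top. Four apron rails, 66 mm thick and 68 mm tall, run between adjacent legs with their top edges flush with the underside of the top and their outer faces flush with the legs' outer faces.

B is an open storage box with external size 533×167×292 mm and wall thickness 9 mm (the base is also 9 mm thick). The base covers the whole footprint; the four walls stand on the base, with the y-facing walls full-width and the x-facing walls fitting between their inner faces.

The open box is on top of the table, centred.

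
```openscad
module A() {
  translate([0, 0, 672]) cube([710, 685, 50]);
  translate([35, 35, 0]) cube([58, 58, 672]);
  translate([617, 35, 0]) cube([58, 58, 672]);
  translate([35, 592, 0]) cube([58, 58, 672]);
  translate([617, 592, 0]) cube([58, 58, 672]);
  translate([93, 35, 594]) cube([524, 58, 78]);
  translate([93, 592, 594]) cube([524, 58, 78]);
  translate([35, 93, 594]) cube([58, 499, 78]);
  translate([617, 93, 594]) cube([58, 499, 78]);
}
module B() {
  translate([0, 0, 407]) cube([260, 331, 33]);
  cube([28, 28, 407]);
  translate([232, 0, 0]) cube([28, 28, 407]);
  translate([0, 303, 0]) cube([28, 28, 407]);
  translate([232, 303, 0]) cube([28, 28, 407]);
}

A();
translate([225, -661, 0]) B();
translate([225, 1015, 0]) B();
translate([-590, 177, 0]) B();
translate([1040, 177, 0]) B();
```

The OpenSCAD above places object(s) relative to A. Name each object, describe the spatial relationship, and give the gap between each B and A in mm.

A is a table. B is a stool. Four stools sit around the table at the −y, +y, −x, +x sides. The gap between each stool and the table is 330 mm.

Each stool's nearest face is 330 mm from the table's bounding box.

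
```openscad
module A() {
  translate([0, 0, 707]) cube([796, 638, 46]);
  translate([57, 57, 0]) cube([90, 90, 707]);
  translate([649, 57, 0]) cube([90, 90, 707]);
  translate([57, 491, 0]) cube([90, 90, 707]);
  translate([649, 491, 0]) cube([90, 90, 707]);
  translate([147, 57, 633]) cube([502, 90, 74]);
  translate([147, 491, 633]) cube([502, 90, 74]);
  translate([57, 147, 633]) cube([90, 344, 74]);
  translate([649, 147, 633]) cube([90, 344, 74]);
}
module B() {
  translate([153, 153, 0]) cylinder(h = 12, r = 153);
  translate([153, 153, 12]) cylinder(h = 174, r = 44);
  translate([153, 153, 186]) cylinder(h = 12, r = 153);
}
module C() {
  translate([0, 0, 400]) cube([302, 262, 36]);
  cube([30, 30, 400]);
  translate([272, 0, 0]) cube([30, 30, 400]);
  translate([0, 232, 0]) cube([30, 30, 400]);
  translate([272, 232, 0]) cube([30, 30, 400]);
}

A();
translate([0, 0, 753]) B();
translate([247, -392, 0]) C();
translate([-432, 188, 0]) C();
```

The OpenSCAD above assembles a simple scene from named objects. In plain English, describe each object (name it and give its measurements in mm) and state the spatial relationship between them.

A is a table: top 796 mm (x) × 638 mm (y), 46 mm thick, upper face at z = 753 mm, on four 90×90 mm square legs, each inset 57 mm from the nearest pair of top edges, running from z = 0 to the bottom of the top. Four apron rails, 90 mm thick and 74 mm tall, run between adjacent legs with their top edges flush with the underside of the top and their outer faces flush with the legs' outer faces.

B is a spool: two coaxial disc flanges of radius 153 mm and thickness 12 mm, joined by a core cylinder of radius 44 mm and height 174 mm. The lower flange rests on z = 0 and the three cylinders share a vertical axis.

C is a four-legged stool. The seat is 302×262 mm, 36 mm thick, top at z = 436 mm. It stands on four square legs, each 30×30 mm in cross-section, from z = 0 to the seat underside, each flush with a corner of the seat.

The spool is on top of the table. Two stools sit around the table at the −y, −x sides.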